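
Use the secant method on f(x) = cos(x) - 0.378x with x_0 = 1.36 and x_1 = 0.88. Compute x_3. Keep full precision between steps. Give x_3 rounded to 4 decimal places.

1.1301

Secant update: x_(k+1) = x_k − f(x_k)·(x_k − x_(k-1))/(f(x_k) − f(x_(k-1))).
f(x_0) = -0.304841, f(x_1) = 0.304511
x_2 = 0.880000 - (0.304511)·(0.880000 - 1.360000)/(0.304511 - (-0.304841)) = 1.119870; f(x_2) = 0.012489
x_3 = 1.119870 - (0.012489)·(1.119870 - 0.880000)/(0.012489 - (0.304511)) = 1.130128; f(x_3) = -0.000645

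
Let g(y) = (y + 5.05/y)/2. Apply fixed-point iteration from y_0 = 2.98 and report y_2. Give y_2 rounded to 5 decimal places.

2.24896

y_1 = g(2.980000) = 2.337315
y_2 = g(2.337315) = 2.248957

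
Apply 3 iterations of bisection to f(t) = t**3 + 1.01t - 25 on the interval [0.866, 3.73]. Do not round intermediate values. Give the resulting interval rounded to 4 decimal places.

f(0.866000) = -23.475878, f(3.730000) = 30.662417 (opposite signs)
step 1: m = 2.298000, f(m) = -10.543732 < 0 → root in [2.298000, 3.730000]
step 2: m = 3.014000, f(m) = 5.423907 > 0 → root in [2.298000, 3.014000]
step 3: m = 2.656000, f(m) = -3.581124 < 0 → root in [2.656000, 3.014000]

[2.6560, 3.0140]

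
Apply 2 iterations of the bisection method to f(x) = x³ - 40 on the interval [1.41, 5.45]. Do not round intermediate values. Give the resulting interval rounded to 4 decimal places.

f(1.410000) = -37.196779, f(5.450000) = 121.878625 (opposite signs)
step 1: m = 3.430000, f(m) = 0.353607 > 0 → root in [1.410000, 3.430000]
step 2: m = 2.420000, f(m) = -25.827512 < 0 → root in [2.420000, 3.430000]

[2.4200, 3.4300]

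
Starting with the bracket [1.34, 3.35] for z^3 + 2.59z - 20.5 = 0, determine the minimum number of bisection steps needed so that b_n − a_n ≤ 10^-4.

15

Initial width b − a = 3.35 − 1.34 = 2.010000.
After n steps the width is (b−a)/2^n; need (b−a)/2^n ≤ 10^-4.
So n ≥ log₂(2.010000/10^-4) = log₂(20100.0000) ≈ 14.2949.
Hence n = 15.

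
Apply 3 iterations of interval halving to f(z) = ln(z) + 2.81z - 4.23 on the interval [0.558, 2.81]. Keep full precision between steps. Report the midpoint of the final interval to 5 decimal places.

f(0.558000) = -3.245416, f(2.810000) = 4.699284 (opposite signs)
step 1: m = 1.684000, f(m) = 1.023212 > 0 → root in [0.558000, 1.684000]
step 2: m = 1.121000, f(m) = -0.965769 < 0 → root in [1.121000, 1.684000]
step 3: m = 1.402500, f(m) = 0.049281 > 0 → root in [1.121000, 1.402500]
Midpoint of [1.121000, 1.402500] = 1.261750

1.26175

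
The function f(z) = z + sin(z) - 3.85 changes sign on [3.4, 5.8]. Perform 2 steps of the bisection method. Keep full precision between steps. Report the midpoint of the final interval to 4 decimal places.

4.9000

f(3.400000) = -0.705541, f(5.800000) = 1.485398 (opposite signs)
step 1: m = 4.600000, f(m) = -0.243691 < 0 → root in [4.600000, 5.800000]
step 2: m = 5.200000, f(m) = 0.466545 > 0 → root in [4.600000, 5.200000]
Midpoint of [4.600000, 5.200000] = 4.900000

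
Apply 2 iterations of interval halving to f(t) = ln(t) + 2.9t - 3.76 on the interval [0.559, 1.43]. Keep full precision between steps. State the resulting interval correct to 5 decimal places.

[1.21225, 1.43000]

f(0.559000) = -2.720506, f(1.430000) = 0.744674 (opposite signs)
step 1: m = 0.994500, f(m) = -0.881465 < 0 → root in [0.994500, 1.430000]
step 2: m = 1.212250, f(m) = -0.051997 < 0 → root in [1.212250, 1.430000]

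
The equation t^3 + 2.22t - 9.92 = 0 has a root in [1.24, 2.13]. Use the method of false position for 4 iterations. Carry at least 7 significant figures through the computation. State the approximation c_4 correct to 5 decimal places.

False-position update: c = (a·f(b) − b·f(a))/(f(b) − f(a)); replace the endpoint whose sign matches f(c).
f(1.240000) = -5.260576, f(2.130000) = 4.472197
step 1: c = 1.721046, f(c) = -1.001539 < 0 → new bracket [1.721046, 2.130000]
step 2: c = 1.795873, f(c) = -0.141183 < 0 → new bracket [1.795873, 2.130000]
step 3: c = 1.806098, f(c) = -0.018984 < 0 → new bracket [1.806098, 2.130000]
step 4: c = 1.807468, f(c) = -0.002536 < 0 → new bracket [1.807468, 2.130000]

1.80747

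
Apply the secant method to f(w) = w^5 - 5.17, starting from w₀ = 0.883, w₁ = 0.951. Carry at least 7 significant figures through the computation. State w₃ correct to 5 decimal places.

1.06074

Secant update: w_(k+1) = w_k − f(w_k)·(w_k − w_(k-1))/(f(w_k) − f(w_(k-1))).
f(w_0) = -4.633211, f(w_1) = -4.392138
w_2 = 0.951000 - (-4.392138)·(0.951000 - 0.883000)/(-4.392138 - (-4.633211)) = 2.189899; f(w_2) = 45.194063
w_3 = 2.189899 - (45.194063)·(2.189899 - 0.951000)/(45.194063 - (-4.392138)) = 1.060737; f(w_3) = -3.827119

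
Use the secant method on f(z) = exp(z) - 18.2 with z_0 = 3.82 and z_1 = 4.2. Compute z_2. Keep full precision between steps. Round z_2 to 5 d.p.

3.32605

f(z_0) = 27.404208, f(z_1) = 48.486331
z_2 = 4.200000 - (48.486331)·(4.200000 - 3.820000)/(48.486331 - (27.404208)) = 3.326046; f(z_2) = 9.628091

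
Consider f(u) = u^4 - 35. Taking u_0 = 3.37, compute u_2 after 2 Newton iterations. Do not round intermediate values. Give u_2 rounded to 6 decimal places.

f'(u) = 4u^3
u_0 = 3.370000: f = 93.979178, f' = 153.091012 → u_1 = 3.370000 - (93.979178)/(153.091012) = 2.756122
u_1 = 2.756122: f = 22.702398, f' = 83.744325 → u_2 = 2.756122 - (22.702398)/(83.744325) = 2.485030

2.485030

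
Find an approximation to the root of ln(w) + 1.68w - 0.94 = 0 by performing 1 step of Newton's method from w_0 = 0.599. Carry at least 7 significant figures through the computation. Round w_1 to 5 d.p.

0.73221

Newton update: w ← w − f(w)/f'(w).
f'(w) = 1/w + 1.68
w_0 = 0.599000: f = -0.446174, f' = 3.349449 → w_1 = 0.599000 - (-0.446174)/(3.349449) = 0.732208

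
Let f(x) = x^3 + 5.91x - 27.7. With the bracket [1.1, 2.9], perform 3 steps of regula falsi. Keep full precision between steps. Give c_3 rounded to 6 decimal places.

f(1.100000) = -19.868000, f(2.900000) = 13.828000
step 1: c = 2.161325, f(c) = -4.830320 < 0 → new bracket [2.161325, 2.900000]
step 2: c = 2.352555, f(c) = -0.776145 < 0 → new bracket [2.352555, 2.900000]
step 3: c = 2.381649, f(c) = -0.115132 < 0 → new bracket [2.381649, 2.900000]

2.381649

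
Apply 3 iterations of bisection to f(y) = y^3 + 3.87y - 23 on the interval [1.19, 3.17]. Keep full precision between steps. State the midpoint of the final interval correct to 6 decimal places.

f(1.190000) = -16.709541, f(3.170000) = 21.122913 (opposite signs)
step 1: m = 2.180000, f(m) = -4.203168 < 0 → root in [2.180000, 3.170000]
step 2: m = 2.675000, f(m) = 6.493547 > 0 → root in [2.180000, 2.675000]
step 3: m = 2.427500, f(m) = 0.699091 > 0 → root in [2.180000, 2.427500]
Midpoint of [2.180000, 2.427500] = 2.303750

2.303750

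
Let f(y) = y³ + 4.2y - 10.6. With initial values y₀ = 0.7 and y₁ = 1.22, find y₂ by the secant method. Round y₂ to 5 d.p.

Secant update: y_(k+1) = y_k − f(y_k)·(y_k − y_(k-1))/(f(y_k) − f(y_(k-1))).
f(y_0) = -7.317000, f(y_1) = -3.660152
y_2 = 1.220000 - (-3.660152)·(1.220000 - 0.700000)/(-3.660152 - (-7.317000)) = 1.740470; f(y_2) = 1.982266

1.74047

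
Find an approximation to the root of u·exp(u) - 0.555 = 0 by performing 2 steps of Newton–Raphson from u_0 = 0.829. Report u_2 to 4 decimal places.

f'(u) = (u + 1)·exp(u)
u_0 = 0.829000: f = 1.344261, f' = 4.190288 → u_1 = 0.829000 - (1.344261)/(4.190288) = 0.508196
u_1 = 0.508196: f = 0.289769, f' = 2.507059 → u_2 = 0.508196 - (0.289769)/(2.507059) = 0.392615

0.3926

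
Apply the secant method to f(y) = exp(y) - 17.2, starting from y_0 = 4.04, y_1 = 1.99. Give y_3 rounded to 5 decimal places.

3.08348

Secant update: y_(k+1) = y_k − f(y_k)·(y_k − y_(k-1))/(f(y_k) − f(y_(k-1))).
f(y_0) = 39.626343, f(y_1) = -9.884466
y_2 = 1.990000 - (-9.884466)·(1.990000 - 4.040000)/(-9.884466 - (39.626343)) = 2.399267; f(y_2) = -6.184897
y_3 = 2.399267 - (-6.184897)·(2.399267 - 1.990000)/(-6.184897 - (-9.884466)) = 3.083476; f(y_3) = 4.634160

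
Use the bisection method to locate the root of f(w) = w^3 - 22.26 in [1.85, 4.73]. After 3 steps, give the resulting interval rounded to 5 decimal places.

f(1.850000) = -15.928375, f(4.730000) = 83.563817 (opposite signs)
step 1: m = 3.290000, f(m) = 13.351289 > 0 → root in [1.850000, 3.290000]
step 2: m = 2.570000, f(m) = -5.285407 < 0 → root in [2.570000, 3.290000]
step 3: m = 2.930000, f(m) = 2.893757 > 0 → root in [2.570000, 2.930000]

[2.57000, 2.93000]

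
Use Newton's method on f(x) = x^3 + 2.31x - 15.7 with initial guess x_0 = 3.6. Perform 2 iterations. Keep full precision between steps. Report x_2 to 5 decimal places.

2.26278

f'(x) = 3x^2 + 2.31
x_0 = 3.600000: f = 39.272000, f' = 41.190000 → x_1 = 3.600000 - (39.272000)/(41.190000) = 2.646565
x_1 = 2.646565: f = 8.950910, f' = 23.322914 → x_2 = 2.646565 - (8.950910)/(23.322914) = 2.262783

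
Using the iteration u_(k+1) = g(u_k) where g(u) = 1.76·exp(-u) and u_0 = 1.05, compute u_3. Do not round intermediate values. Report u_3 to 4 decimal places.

0.6802

u_1 = g(1.050000) = 0.615890
u_2 = g(0.615890) = 0.950681
u_3 = g(0.950681) = 0.680201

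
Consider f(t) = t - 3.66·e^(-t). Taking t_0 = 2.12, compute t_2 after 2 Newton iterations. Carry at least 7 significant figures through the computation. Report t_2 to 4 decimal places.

1.1430

f'(t) = 1 + 3.66·e^(-t)
t_0 = 2.120000: f = 1.680684, f' = 1.439316 → t_1 = 2.120000 - (1.680684)/(1.439316) = 0.952303
t_1 = 0.952303: f = -0.459912, f' = 2.412216 → t_2 = 0.952303 - (-0.459912)/(2.412216) = 1.142963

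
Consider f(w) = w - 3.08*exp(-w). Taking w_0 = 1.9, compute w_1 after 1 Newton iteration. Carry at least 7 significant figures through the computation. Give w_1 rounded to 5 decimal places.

f'(w) = 1 + 3.08*exp(-w)
w_0 = 1.900000: f = 1.439329, f' = 1.460671 → w_1 = 1.900000 - (1.439329)/(1.460671) = 0.914612

0.91461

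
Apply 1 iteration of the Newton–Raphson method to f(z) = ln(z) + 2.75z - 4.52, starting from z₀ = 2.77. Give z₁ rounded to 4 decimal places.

1.4468

Newton update: z ← z − f(z)/f'(z).
f'(z) = 1/z + 2.75
z_0 = 2.770000: f = 4.116347, f' = 3.111011 → z_1 = 2.770000 - (4.116347)/(3.111011) = 1.446846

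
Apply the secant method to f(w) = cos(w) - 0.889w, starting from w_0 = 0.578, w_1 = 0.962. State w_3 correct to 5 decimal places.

0.79068

f(w_0) = 0.323715, f(w_1) = -0.283338
w_2 = 0.962000 - (-0.283338)·(0.962000 - 0.578000)/(-0.283338 - (0.323715)) = 0.782771; f(w_2) = 0.013079
w_3 = 0.782771 - (0.013079)·(0.782771 - 0.962000)/(0.013079 - (-0.283338)) = 0.790679; f(w_3) = 0.000449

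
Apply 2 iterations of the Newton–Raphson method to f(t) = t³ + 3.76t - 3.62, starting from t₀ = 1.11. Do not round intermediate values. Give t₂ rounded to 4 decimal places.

Newton update: t ← t − f(t)/f'(t).
f'(t) = 3t² + 3.76
t_0 = 1.110000: f = 1.921231, f' = 7.456300 → t_1 = 1.110000 - (1.921231)/(7.456300) = 0.852335
t_1 = 0.852335: f = 0.203977, f' = 5.939422 → t_2 = 0.852335 - (0.203977)/(5.939422) = 0.817992

0.8180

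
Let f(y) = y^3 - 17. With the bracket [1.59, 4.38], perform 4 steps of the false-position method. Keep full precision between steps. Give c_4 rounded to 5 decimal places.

f(1.590000) = -12.980321, f(4.380000) = 67.027672
step 1: c = 2.042643, f(c) = -8.477290 < 0 → new bracket [2.042643, 4.380000]
step 2: c = 2.305069, f(c) = -4.752373 < 0 → new bracket [2.305069, 4.380000]
step 3: c = 2.442445, f(c) = -2.429500 < 0 → new bracket [2.442445, 4.380000]
step 4: c = 2.510218, f(c) = -1.182634 < 0 → new bracket [2.510218, 4.380000]

2.51022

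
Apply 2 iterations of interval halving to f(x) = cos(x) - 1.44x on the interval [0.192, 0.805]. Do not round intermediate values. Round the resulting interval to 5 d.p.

[0.49850, 0.65175]

f(0.192000) = 0.705145, f(0.805000) = -0.466089 (opposite signs)
step 1: m = 0.498500, f(m) = 0.160461 > 0 → root in [0.498500, 0.805000]
step 2: m = 0.651750, f(m) = -0.143496 < 0 → root in [0.498500, 0.651750]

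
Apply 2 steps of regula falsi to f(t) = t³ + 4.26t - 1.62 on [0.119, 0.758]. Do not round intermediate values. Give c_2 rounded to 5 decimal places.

0.36584

f(0.119000) = -1.111375, f(0.758000) = 2.044600
step 1: c = 0.344024, f(c) = -0.113744 < 0 → new bracket [0.344024, 0.758000]
step 2: c = 0.365840, f(c) = -0.012558 < 0 → new bracket [0.365840, 0.758000]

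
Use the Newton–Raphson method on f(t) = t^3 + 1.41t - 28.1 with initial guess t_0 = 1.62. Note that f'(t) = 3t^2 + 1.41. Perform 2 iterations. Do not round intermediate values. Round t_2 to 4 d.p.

3.1363

Newton update: t ← t − f(t)/f'(t).
t_0 = 1.620000: f = -21.564272, f' = 9.283200 → t_1 = 1.620000 - (-21.564272)/(9.283200) = 3.942935
t_1 = 3.942935: f = 38.759319, f' = 48.050214 → t_2 = 3.942935 - (38.759319)/(48.050214) = 3.136293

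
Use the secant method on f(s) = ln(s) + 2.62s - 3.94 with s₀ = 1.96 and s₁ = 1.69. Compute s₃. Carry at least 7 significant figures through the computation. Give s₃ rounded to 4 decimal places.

f(s_0) = 1.868144, f(s_1) = 1.012529
s_2 = 1.690000 - (1.012529)·(1.690000 - 1.960000)/(1.012529 - (1.868144)) = 1.370484; f(s_2) = -0.034167
s_3 = 1.370484 - (-0.034167)·(1.370484 - 1.690000)/(-0.034167 - (1.012529)) = 1.380914; f(s_3) = 0.000741

1.3809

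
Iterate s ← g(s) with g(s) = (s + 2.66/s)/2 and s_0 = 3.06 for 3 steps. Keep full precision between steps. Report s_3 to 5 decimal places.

1.63119

s_1 = g(3.060000) = 1.964641
s_2 = g(1.964641) = 1.659289
s_3 = g(1.659289) = 1.631193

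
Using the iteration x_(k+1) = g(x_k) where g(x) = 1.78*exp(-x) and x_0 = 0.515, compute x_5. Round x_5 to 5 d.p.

0.90211

x_1 = g(0.515000) = 1.063551
x_2 = g(1.063551) = 0.614505
x_3 = g(0.614505) = 0.962817
x_4 = g(0.962817) = 0.679632
x_5 = g(0.679632) = 0.902110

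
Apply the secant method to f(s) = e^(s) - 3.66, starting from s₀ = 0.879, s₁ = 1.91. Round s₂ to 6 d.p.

1.175991

f(s_0) = -1.251510, f(s_1) = 3.093089
s_2 = 1.910000 - (3.093089)·(1.910000 - 0.879000)/(3.093089 - (-1.251510)) = 1.175991; f(s_2) = -0.418646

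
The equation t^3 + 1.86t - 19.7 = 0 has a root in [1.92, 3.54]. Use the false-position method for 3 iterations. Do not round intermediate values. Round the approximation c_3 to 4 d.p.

f(1.920000) = -9.050912, f(3.540000) = 31.246264
step 1: c = 2.283859, f(c) = -3.539392 < 0 → new bracket [2.283859, 3.540000]
step 2: c = 2.411669, f(c) = -1.187667 < 0 → new bracket [2.411669, 3.540000]
step 3: c = 2.452987, f(c) = -0.377473 < 0 → new bracket [2.452987, 3.540000]

2.4530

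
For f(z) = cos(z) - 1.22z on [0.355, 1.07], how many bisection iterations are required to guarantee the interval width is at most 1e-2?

7

Initial width b − a = 1.07 − 0.355 = 0.715000.
After n steps the width is (b−a)/2^n; need (b−a)/2^n ≤ 1e-2.
So n ≥ log₂(0.715000/1e-2) = log₂(71.5000) ≈ 6.1599.
Hence n = 7.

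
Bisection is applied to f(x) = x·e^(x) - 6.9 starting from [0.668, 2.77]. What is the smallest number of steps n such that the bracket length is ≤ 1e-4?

15

Initial width b − a = 2.77 − 0.668 = 2.102000.
After n steps the width is (b−a)/2^n; need (b−a)/2^n ≤ 1e-4.
So n ≥ log₂(2.102000/1e-4) = log₂(21020.0000) ≈ 14.3595.
Hence n = 15.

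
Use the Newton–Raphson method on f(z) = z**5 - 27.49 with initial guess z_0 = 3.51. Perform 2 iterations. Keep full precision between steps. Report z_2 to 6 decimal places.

2.359392

f'(z) = 5z**4
z_0 = 3.510000: f = 505.274873, f' = 758.924320 → z_1 = 3.510000 - (505.274873)/(758.924320) = 2.844222
z_1 = 2.844222: f = 158.640568, f' = 327.208190 → z_2 = 2.844222 - (158.640568)/(327.208190) = 2.359392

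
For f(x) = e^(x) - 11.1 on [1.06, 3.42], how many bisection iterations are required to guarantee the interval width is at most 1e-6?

22

Initial width b − a = 3.42 − 1.06 = 2.360000.
After n steps the width is (b−a)/2^n; need (b−a)/2^n ≤ 1e-6.
So n ≥ log₂(2.360000/1e-6) = log₂(2360000.0000) ≈ 21.1704.
Hence n = 22.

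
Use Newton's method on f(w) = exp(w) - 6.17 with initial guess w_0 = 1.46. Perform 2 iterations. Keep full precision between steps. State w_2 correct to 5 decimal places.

Newton update: w ← w − f(w)/f'(w).
f'(w) = exp(w)
w_0 = 1.460000: f = -1.864040, f' = 4.305960 → w_1 = 1.460000 - (-1.864040)/(4.305960) = 1.892898
w_1 = 1.892898: f = 0.468578, f' = 6.638578 → w_2 = 1.892898 - (0.468578)/(6.638578) = 1.822314

1.82231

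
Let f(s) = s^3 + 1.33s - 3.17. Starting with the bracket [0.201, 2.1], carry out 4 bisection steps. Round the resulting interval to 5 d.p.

f(0.201000) = -2.894549, f(2.100000) = 8.884000 (opposite signs)
step 1: m = 1.150500, f(m) = -0.116975 < 0 → root in [1.150500, 2.100000]
step 2: m = 1.625250, f(m) = 3.284579 > 0 → root in [1.150500, 1.625250]
step 3: m = 1.387875, f(m) = 1.349194 > 0 → root in [1.150500, 1.387875]
step 4: m = 1.269188, f(m) = 0.562473 > 0 → root in [1.150500, 1.269188]

[1.15050, 1.26919]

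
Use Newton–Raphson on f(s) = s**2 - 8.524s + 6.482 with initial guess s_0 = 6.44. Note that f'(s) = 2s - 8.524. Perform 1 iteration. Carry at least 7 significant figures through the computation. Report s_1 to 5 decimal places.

8.03297

s_0 = 6.440000: f = -6.938960, f' = 4.356000 → s_1 = 6.440000 - (-6.938960)/(4.356000) = 8.032966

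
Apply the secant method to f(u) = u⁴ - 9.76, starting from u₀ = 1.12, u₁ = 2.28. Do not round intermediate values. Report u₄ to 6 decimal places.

f(u_0) = -8.186481, f(u_1) = 17.263363
u_2 = 2.280000 - (17.263363)·(2.280000 - 1.120000)/(17.263363 - (-8.186481)) = 1.493139; f(u_2) = -4.789496
u_3 = 1.493139 - (-4.789496)·(1.493139 - 2.280000)/(-4.789496 - (17.263363)) = 1.664031; f(u_3) = -2.092641
u_4 = 1.664031 - (-2.092641)·(1.664031 - 1.493139)/(-2.092641 - (-4.789496)) = 1.796636; f(u_4) = 0.659351

1.796636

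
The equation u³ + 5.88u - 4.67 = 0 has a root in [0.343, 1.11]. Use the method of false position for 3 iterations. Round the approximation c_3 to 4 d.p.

0.7279

False-position update: c = (a·f(b) − b·f(a))/(f(b) − f(a)); replace the endpoint whose sign matches f(c).
f(0.343000) = -2.612806, f(1.110000) = 3.224431
step 1: c = 0.686317, f(c) = -0.311180 < 0 → new bracket [0.686317, 1.110000]
step 2: c = 0.723607, f(c) = -0.036308 < 0 → new bracket [0.723607, 1.110000]
step 3: c = 0.727909, f(c) = -0.004211 < 0 → new bracket [0.727909, 1.110000]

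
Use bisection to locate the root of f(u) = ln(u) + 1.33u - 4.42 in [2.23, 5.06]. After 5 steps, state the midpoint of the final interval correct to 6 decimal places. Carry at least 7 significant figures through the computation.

f(2.230000) = -0.652098, f(5.060000) = 3.931166 (opposite signs)
step 1: m = 3.645000, f(m) = 1.721206 > 0 → root in [2.230000, 3.645000]
step 2: m = 2.937500, f(m) = 0.564434 > 0 → root in [2.230000, 2.937500]
step 3: m = 2.583750, f(m) = -0.034371 < 0 → root in [2.583750, 2.937500]
step 4: m = 2.760625, f(m) = 0.267088 > 0 → root in [2.583750, 2.760625]
step 5: m = 2.672188, f(m) = 0.116907 > 0 → root in [2.583750, 2.672188]
Midpoint of [2.583750, 2.672188] = 2.627969

2.627969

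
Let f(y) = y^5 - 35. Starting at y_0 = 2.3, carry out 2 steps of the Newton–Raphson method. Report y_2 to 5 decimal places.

2.03888

Newton update: y ← y − f(y)/f'(y).
f'(y) = 5y^4
y_0 = 2.300000: f = 29.363430, f' = 139.920500 → y_1 = 2.300000 - (29.363430)/(139.920500) = 2.090142
y_1 = 2.090142: f = 4.891375, f' = 95.427426 → y_2 = 2.090142 - (4.891375)/(95.427426) = 2.038885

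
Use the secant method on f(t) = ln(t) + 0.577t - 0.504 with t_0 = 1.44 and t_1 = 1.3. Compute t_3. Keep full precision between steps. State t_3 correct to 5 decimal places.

0.95898

Secant update: t_(k+1) = t_k − f(t_k)·(t_k − t_(k-1))/(f(t_k) − f(t_(k-1))).
f(t_0) = 0.691523, f(t_1) = 0.508464
t_2 = 1.300000 - (0.508464)·(1.300000 - 1.440000)/(0.508464 - (0.691523)) = 0.911136; f(t_2) = -0.071338
t_3 = 0.911136 - (-0.071338)·(0.911136 - 1.300000)/(-0.071338 - (0.508464)) = 0.958981; f(t_3) = 0.007448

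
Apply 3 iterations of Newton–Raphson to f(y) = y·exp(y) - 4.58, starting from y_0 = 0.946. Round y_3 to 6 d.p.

f'(y) = (y + 1)·exp(y)
y_0 = 0.946000: f = -2.143683, f' = 5.011704 → y_1 = 0.946000 - (-2.143683)/(5.011704) = 1.373735
y_1 = 1.373735: f = 0.846363, f' = 9.376441 → y_2 = 1.373735 - (0.846363)/(9.376441) = 1.283471
y_2 = 1.283471: f = 0.052230, f' = 8.241374 → y_3 = 1.283471 - (0.052230)/(8.241374) = 1.277133

1.277133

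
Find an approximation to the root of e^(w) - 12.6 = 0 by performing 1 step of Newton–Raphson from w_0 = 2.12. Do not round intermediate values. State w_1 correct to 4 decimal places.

f'(w) = e^(w)
w_0 = 2.120000: f = -4.268863, f' = 8.331137 → w_1 = 2.120000 - (-4.268863)/(8.331137) = 2.632399

2.6324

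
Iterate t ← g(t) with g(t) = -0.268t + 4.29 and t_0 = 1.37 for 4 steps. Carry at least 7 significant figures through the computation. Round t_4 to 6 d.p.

3.372895

t_1 = g(1.370000) = 3.922840
t_2 = g(3.922840) = 3.238679
t_3 = g(3.238679) = 3.422034
t_4 = g(3.422034) = 3.372895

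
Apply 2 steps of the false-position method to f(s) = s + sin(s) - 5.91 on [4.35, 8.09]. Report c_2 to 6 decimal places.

6.117959

False-position update: c = (a·f(b) − b·f(a))/(f(b) − f(a)); replace the endpoint whose sign matches f(c).
f(4.350000) = -2.495053, f(8.090000) = 3.152277
step 1: c = 6.002373, f(c) = -0.184762 < 0 → new bracket [6.002373, 8.090000]
step 2: c = 6.117959, f(c) = 0.043484 > 0 → new bracket [6.002373, 6.117959]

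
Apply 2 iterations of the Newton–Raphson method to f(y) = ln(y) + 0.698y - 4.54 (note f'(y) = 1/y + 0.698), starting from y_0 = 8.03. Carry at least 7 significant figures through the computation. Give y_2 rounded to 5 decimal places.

y_0 = 8.030000: f = 3.148125, f' = 0.822533 → y_1 = 8.030000 - (3.148125)/(0.822533) = 4.202647
y_1 = 4.202647: f = -0.170838, f' = 0.935945 → y_2 = 4.202647 - (-0.170838)/(0.935945) = 4.385177

4.38518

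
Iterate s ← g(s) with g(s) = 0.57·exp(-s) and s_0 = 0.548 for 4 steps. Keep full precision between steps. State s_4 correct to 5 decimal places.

s_1 = g(0.548000) = 0.329520
s_2 = g(0.329520) = 0.409983
s_3 = g(0.409983) = 0.378287
s_4 = g(0.378287) = 0.390469

0.39047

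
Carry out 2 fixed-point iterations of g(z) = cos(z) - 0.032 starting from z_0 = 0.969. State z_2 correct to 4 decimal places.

0.8287

z_1 = g(0.969000) = 0.534124
z_2 = g(0.534124) = 0.828715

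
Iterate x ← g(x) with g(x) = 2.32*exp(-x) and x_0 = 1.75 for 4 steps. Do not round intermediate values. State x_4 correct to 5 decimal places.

1.41803

x_1 = g(1.750000) = 0.403156
x_2 = g(0.403156) = 1.550243
x_3 = g(1.550243) = 0.492296
x_4 = g(0.492296) = 1.418034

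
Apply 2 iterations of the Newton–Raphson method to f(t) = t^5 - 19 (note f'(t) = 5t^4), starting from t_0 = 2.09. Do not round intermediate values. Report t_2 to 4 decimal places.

1.8069

t_0 = 2.090000: f = 20.877822, f' = 95.401488 → t_1 = 2.090000 - (20.877822)/(95.401488) = 1.871158
t_1 = 1.871158: f = 3.937848, f' = 61.293179 → t_2 = 1.871158 - (3.937848)/(61.293179) = 1.806912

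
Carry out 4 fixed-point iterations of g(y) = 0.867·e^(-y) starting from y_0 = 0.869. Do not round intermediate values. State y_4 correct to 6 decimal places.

y_1 = g(0.869000) = 0.363594
y_2 = g(0.363594) = 0.602715
y_3 = g(0.602715) = 0.474530
y_4 = g(0.474530) = 0.539428

0.539428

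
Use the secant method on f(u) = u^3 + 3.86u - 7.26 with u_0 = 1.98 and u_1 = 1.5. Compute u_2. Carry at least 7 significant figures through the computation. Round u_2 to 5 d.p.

f(u_0) = 8.145192, f(u_1) = 1.905000
u_2 = 1.500000 - (1.905000)·(1.500000 - 1.980000)/(1.905000 - (8.145192)) = 1.353466; f(u_2) = 0.443753

1.35347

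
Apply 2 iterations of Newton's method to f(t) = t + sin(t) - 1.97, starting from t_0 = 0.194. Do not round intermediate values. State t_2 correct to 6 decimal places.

f'(t) = 1 + cos(t)
t_0 = 0.194000: f = -1.583215, f' = 1.981241 → t_1 = 0.194000 - (-1.583215)/(1.981241) = 0.993103
t_1 = 0.993103: f = -0.139173, f' = 1.546093 → t_2 = 0.993103 - (-0.139173)/(1.546093) = 1.083119

1.083119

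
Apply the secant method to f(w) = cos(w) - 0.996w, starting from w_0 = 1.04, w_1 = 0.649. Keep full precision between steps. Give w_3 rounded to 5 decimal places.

0.74097

f(w_0) = -0.529620, f(w_1) = 0.150285
w_2 = 0.649000 - (0.150285)·(0.649000 - 1.040000)/(0.150285 - (-0.529620)) = 0.735426; f(w_2) = 0.009061
w_3 = 0.735426 - (0.009061)·(0.735426 - 0.649000)/(0.009061 - (0.150285)) = 0.740971; f(w_3) = -0.000194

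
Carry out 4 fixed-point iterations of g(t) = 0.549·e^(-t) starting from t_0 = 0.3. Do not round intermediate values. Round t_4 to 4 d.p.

0.3751

t_1 = g(0.300000) = 0.406709
t_2 = g(0.406709) = 0.365545
t_3 = g(0.365545) = 0.380906
t_4 = g(0.380906) = 0.375100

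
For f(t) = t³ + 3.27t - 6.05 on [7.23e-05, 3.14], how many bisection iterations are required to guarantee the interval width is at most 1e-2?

Initial width b − a = 3.14 − 7.23e-05 = 3.139928.
After n steps the width is (b−a)/2^n; need (b−a)/2^n ≤ 1e-2.
So n ≥ log₂(3.139928/1e-2) = log₂(313.9928) ≈ 8.2946.
Hence n = 9.

9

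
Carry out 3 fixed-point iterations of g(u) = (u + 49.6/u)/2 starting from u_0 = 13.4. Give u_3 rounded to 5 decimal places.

7.04396

u_1 = g(13.400000) = 8.550746
u_2 = g(8.550746) = 7.175705
u_3 = g(7.175705) = 7.043959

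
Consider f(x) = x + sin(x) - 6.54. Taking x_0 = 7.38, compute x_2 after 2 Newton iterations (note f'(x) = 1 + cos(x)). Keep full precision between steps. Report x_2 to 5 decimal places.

6.41198

x_0 = 7.380000: f = 1.729758, f' = 1.456433 → x_1 = 7.380000 - (1.729758)/(1.456433) = 6.192332
x_1 = 6.192332: f = -0.438396, f' = 1.995876 → x_2 = 6.192332 - (-0.438396)/(1.995876) = 6.411983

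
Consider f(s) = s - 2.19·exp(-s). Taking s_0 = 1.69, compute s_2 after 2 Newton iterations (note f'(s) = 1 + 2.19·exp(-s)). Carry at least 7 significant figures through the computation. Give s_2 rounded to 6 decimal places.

0.891402

Newton update: s ← s − f(s)/f'(s).
s_0 = 1.690000: f = 1.285902, f' = 1.404098 → s_1 = 1.690000 - (1.285902)/(1.404098) = 0.774179
s_1 = 0.774179: f = -0.235591, f' = 2.009770 → s_2 = 0.774179 - (-0.235591)/(2.009770) = 0.891402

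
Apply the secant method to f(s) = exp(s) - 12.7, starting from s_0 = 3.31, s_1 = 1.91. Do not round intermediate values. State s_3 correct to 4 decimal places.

f(s_0) = 14.685125, f(s_1) = -5.946911
s_2 = 1.910000 - (-5.946911)·(1.910000 - 3.310000)/(-5.946911 - (14.685125)) = 2.313531; f(s_2) = -2.589935
s_3 = 2.313531 - (-2.589935)·(2.313531 - 1.910000)/(-2.589935 - (-5.946911)) = 2.624859; f(s_3) = 1.102633

2.6249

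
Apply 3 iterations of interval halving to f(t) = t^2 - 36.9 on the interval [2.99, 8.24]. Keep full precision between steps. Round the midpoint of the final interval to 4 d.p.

5.9431

f(2.990000) = -27.959900, f(8.240000) = 30.997600 (opposite signs)
step 1: m = 5.615000, f(m) = -5.371775 < 0 → root in [5.615000, 8.240000]
step 2: m = 6.927500, f(m) = 11.090256 > 0 → root in [5.615000, 6.927500]
step 3: m = 6.271250, f(m) = 2.428577 > 0 → root in [5.615000, 6.271250]
Midpoint of [5.615000, 6.271250] = 5.943125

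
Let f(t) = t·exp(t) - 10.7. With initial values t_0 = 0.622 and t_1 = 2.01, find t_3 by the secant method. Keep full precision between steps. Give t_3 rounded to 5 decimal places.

Secant update: t_(k+1) = t_k − f(t_k)·(t_k − t_(k-1))/(f(t_k) − f(t_(k-1))).
f(t_0) = -9.541432, f(t_1) = 4.301268
t_2 = 2.010000 - (4.301268)·(2.010000 - 0.622000)/(4.301268 - (-9.541432)) = 1.578714; f(t_2) = -3.045261
t_3 = 1.578714 - (-3.045261)·(1.578714 - 2.010000)/(-3.045261 - (4.301268)) = 1.757489; f(t_3) = -0.510316

1.75749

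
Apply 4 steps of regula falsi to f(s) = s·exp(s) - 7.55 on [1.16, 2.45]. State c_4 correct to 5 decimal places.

f(1.160000) = -3.849677, f(2.450000) = 20.841449
step 1: c = 1.361128, f(c) = -2.240794 < 0 → new bracket [1.361128, 2.450000]
step 2: c = 1.466835, f(c) = -1.190554 < 0 → new bracket [1.466835, 2.450000]
step 3: c = 1.519962, f(c) = -0.600652 < 0 → new bracket [1.519962, 2.450000]
step 4: c = 1.546015, f(c) = -0.294963 < 0 → new bracket [1.546015, 2.450000]

1.54602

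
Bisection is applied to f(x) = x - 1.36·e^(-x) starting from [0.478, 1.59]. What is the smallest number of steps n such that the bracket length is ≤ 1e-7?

Initial width b − a = 1.59 − 0.478 = 1.112000.
After n steps the width is (b−a)/2^n; need (b−a)/2^n ≤ 1e-7.
So n ≥ log₂(1.112000/1e-7) = log₂(11120000.0000) ≈ 23.4067.
Hence n = 24.

24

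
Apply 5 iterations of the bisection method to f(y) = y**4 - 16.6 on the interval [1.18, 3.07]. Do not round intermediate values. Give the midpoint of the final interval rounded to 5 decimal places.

f(1.180000) = -14.661222, f(3.070000) = 72.228740 (opposite signs)
step 1: m = 2.125000, f(m) = 3.790869 > 0 → root in [1.180000, 2.125000]
step 2: m = 1.652500, f(m) = -9.142970 < 0 → root in [1.652500, 2.125000]
step 3: m = 1.888750, f(m) = -3.873824 < 0 → root in [1.888750, 2.125000]
step 4: m = 2.006875, f(m) = -0.378863 < 0 → root in [2.006875, 2.125000]
step 5: m = 2.065937, f(m) = 1.616658 > 0 → root in [2.006875, 2.065937]
Midpoint of [2.006875, 2.065937] = 2.036406

2.03641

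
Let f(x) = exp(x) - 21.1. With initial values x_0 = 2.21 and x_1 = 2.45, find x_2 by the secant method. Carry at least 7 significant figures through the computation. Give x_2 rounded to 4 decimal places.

Secant update: x_(k+1) = x_k − f(x_k)·(x_k − x_(k-1))/(f(x_k) − f(x_(k-1))).
f(x_0) = -11.984284, f(x_1) = -9.511653
x_2 = 2.450000 - (-9.511653)·(2.450000 - 2.210000)/(-9.511653 - (-11.984284)) = 3.373226; f(x_2) = 8.072488

3.3732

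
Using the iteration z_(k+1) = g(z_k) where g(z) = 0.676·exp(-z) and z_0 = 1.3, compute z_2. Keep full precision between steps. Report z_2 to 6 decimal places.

z_1 = g(1.300000) = 0.184231
z_2 = g(0.184231) = 0.562258

0.562258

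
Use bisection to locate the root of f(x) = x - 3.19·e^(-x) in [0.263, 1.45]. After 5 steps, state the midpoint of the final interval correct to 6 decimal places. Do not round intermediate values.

f(0.263000) = -2.189287, f(1.450000) = 0.701721 (opposite signs)
step 1: m = 0.856500, f(m) = -0.498120 < 0 → root in [0.856500, 1.450000]
step 2: m = 1.153250, f(m) = 0.146456 > 0 → root in [0.856500, 1.153250]
step 3: m = 1.004875, f(m) = -0.162953 < 0 → root in [1.004875, 1.153250]
step 4: m = 1.079063, f(m) = -0.005263 < 0 → root in [1.079063, 1.153250]
step 5: m = 1.116156, f(m) = 0.071315 > 0 → root in [1.079063, 1.116156]
Midpoint of [1.079063, 1.116156] = 1.097609

1.097609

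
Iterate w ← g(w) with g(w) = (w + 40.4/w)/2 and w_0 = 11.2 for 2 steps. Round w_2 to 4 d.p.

6.4302

w_1 = g(11.200000) = 7.403571
w_2 = g(7.403571) = 6.430199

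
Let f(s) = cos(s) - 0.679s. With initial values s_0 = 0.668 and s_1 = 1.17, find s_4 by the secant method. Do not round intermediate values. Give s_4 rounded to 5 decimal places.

f(s_0) = 0.331490, f(s_1) = -0.404278
s_2 = 1.170000 - (-0.404278)·(1.170000 - 0.668000)/(-0.404278 - (0.331490)) = 0.894169; f(s_2) = 0.019026
s_3 = 0.894169 - (0.019026)·(0.894169 - 1.170000)/(0.019026 - (-0.404278)) = 0.906567; f(s_3) = 0.000894
s_4 = 0.906567 - (0.000894)·(0.906567 - 0.894169)/(0.000894 - (0.019026)) = 0.907178; f(s_4) = -0.000002

0.90718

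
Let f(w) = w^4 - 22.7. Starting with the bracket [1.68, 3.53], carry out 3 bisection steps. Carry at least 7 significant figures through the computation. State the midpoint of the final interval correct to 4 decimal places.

f(1.680000) = -14.734058, f(3.530000) = 132.574029 (opposite signs)
step 1: m = 2.605000, f(m) = 23.350135 > 0 → root in [1.680000, 2.605000]
step 2: m = 2.142500, f(m) = -1.629089 < 0 → root in [2.142500, 2.605000]
step 3: m = 2.373750, f(m) = 9.049721 > 0 → root in [2.142500, 2.373750]
Midpoint of [2.142500, 2.373750] = 2.258125

2.2581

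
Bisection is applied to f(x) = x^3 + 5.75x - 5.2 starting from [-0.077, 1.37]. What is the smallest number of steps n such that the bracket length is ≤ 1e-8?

28

Initial width b − a = 1.37 − -0.077 = 1.447000.
After n steps the width is (b−a)/2^n; need (b−a)/2^n ≤ 1e-8.
So n ≥ log₂(1.447000/1e-8) = log₂(144700000.0000) ≈ 27.1085.
Hence n = 28.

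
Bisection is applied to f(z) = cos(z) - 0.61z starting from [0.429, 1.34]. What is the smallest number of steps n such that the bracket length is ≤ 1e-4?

14

Initial width b − a = 1.34 − 0.429 = 0.911000.
After n steps the width is (b−a)/2^n; need (b−a)/2^n ≤ 1e-4.
So n ≥ log₂(0.911000/1e-4) = log₂(9110.0000) ≈ 13.1532.
Hence n = 14.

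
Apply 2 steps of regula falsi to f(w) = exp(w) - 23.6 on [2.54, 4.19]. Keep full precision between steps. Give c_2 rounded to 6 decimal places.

False-position update: c = (a·f(b) − b·f(a))/(f(b) − f(a)); replace the endpoint whose sign matches f(c).
f(2.540000) = -10.920329, f(4.190000) = 42.422791
step 1: c = 2.877786, f(c) = -5.825129 < 0 → new bracket [2.877786, 4.190000]
step 2: c = 3.036214, f(c) = -2.773762 < 0 → new bracket [3.036214, 4.190000]

3.036214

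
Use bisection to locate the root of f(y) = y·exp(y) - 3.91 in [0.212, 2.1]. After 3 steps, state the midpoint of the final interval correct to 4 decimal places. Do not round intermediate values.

1.2740

f(0.212000) = -3.647937, f(2.100000) = 13.238957 (opposite signs)
step 1: m = 1.156000, f(m) = -0.237158 < 0 → root in [1.156000, 2.100000]
step 2: m = 1.628000, f(m) = 4.382506 > 0 → root in [1.156000, 1.628000]
step 3: m = 1.392000, f(m) = 1.689860 > 0 → root in [1.156000, 1.392000]
Midpoint of [1.156000, 1.392000] = 1.274000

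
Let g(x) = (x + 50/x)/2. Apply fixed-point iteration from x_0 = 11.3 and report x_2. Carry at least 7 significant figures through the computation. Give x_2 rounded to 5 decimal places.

7.11089

x_1 = g(11.300000) = 7.862389
x_2 = g(7.862389) = 7.110890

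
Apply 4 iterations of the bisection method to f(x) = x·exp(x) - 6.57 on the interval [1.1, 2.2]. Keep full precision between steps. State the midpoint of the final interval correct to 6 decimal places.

1.478125

f(1.100000) = -3.265417, f(2.200000) = 13.285030 (opposite signs)
step 1: m = 1.650000, f(m) = 2.021517 > 0 → root in [1.100000, 1.650000]
step 2: m = 1.375000, f(m) = -1.131770 < 0 → root in [1.375000, 1.650000]
step 3: m = 1.512500, f(m) = 0.293818 > 0 → root in [1.375000, 1.512500]
step 4: m = 1.443750, f(m) = -0.453476 < 0 → root in [1.443750, 1.512500]
Midpoint of [1.443750, 1.512500] = 1.478125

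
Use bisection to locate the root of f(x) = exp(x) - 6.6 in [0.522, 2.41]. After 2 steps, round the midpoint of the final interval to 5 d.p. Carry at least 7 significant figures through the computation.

f(0.522000) = -4.914605, f(2.410000) = 4.533961 (opposite signs)
step 1: m = 1.466000, f(m) = -2.268127 < 0 → root in [1.466000, 2.410000]
step 2: m = 1.938000, f(m) = 0.344847 > 0 → root in [1.466000, 1.938000]
Midpoint of [1.466000, 1.938000] = 1.702000

1.70200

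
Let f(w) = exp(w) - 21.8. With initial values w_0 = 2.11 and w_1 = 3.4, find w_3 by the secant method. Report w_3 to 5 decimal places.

f(w_0) = -13.551759, f(w_1) = 8.164100
w_2 = 3.400000 - (8.164100)·(3.400000 - 2.110000)/(8.164100 - (-13.551759)) = 2.915023; f(w_2) = -3.350761
w_3 = 2.915023 - (-3.350761)·(2.915023 - 3.400000)/(-3.350761 - (8.164100)) = 3.056149; f(w_3) = -0.554423

3.05615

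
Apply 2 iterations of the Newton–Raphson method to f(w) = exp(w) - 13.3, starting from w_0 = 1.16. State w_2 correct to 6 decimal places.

f'(w) = exp(w)
w_0 = 1.160000: f = -10.110067, f' = 3.189933 → w_1 = 1.160000 - (-10.110067)/(3.189933) = 4.329366
w_1 = 4.329366: f = 62.596169, f' = 75.896169 → w_2 = 4.329366 - (62.596169)/(75.896169) = 3.504606

3.504606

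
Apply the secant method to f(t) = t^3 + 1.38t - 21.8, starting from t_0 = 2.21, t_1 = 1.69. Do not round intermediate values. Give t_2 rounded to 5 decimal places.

2.82892

Secant update: t_(k+1) = t_k − f(t_k)·(t_k − t_(k-1))/(f(t_k) − f(t_(k-1))).
f(t_0) = -7.956339, f(t_1) = -14.640991
t_2 = 1.690000 - (-14.640991)·(1.690000 - 2.210000)/(-14.640991 - (-7.956339)) = 2.828925; f(t_2) = 4.743277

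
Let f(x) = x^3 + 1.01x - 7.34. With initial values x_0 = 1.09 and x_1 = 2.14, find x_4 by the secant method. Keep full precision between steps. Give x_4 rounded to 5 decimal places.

1.77246

f(x_0) = -4.944071, f(x_1) = 4.621744
x_2 = 2.140000 - (4.621744)·(2.140000 - 1.090000)/(4.621744 - (-4.944071)) = 1.632690; f(x_2) = -1.338757
x_3 = 1.632690 - (-1.338757)·(1.632690 - 2.140000)/(-1.338757 - (4.621744)) = 1.746634; f(x_3) = -0.247386
x_4 = 1.746634 - (-0.247386)·(1.746634 - 1.632690)/(-0.247386 - (-1.338757)) = 1.772463; f(x_4) = 0.018598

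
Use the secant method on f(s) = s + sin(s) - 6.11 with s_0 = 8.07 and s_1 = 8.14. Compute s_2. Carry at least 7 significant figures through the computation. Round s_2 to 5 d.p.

4.16297

f(s_0) = 2.936759, f(s_1) = 2.989375
s_2 = 8.140000 - (2.989375)·(8.140000 - 8.070000)/(2.989375 - (2.936759)) = 4.162970; f(s_2) = -2.799858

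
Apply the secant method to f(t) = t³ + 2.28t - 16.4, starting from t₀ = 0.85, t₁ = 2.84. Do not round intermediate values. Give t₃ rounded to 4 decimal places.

2.1639

Secant update: t_(k+1) = t_k − f(t_k)·(t_k − t_(k-1))/(f(t_k) − f(t_(k-1))).
f(t_0) = -13.847875, f(t_1) = 12.981504
t_2 = 2.840000 - (12.981504)·(2.840000 - 0.850000)/(12.981504 - (-13.847875)) = 1.877130; f(t_2) = -5.505851
t_3 = 1.877130 - (-5.505851)·(1.877130 - 2.840000)/(-5.505851 - (12.981504)) = 2.163889; f(t_3) = -1.334098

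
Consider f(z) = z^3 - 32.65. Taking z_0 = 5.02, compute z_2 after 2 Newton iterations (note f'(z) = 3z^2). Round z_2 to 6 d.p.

3.281305

Newton update: z ← z − f(z)/f'(z).
z_0 = 5.020000: f = 93.856008, f' = 75.601200 → z_1 = 5.020000 - (93.856008)/(75.601200) = 3.778538
z_1 = 3.778538: f = 21.297512, f' = 42.832051 → z_2 = 3.778538 - (21.297512)/(42.832051) = 3.281305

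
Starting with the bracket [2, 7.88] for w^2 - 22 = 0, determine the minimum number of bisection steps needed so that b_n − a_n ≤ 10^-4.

16

Initial width b − a = 7.88 − 2 = 5.880000.
After n steps the width is (b−a)/2^n; need (b−a)/2^n ≤ 10^-4.
So n ≥ log₂(5.880000/10^-4) = log₂(58800.0000) ≈ 15.8435.
Hence n = 16.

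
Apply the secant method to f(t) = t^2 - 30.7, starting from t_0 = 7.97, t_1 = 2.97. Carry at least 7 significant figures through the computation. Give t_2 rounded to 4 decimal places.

4.9699

Secant update: t_(k+1) = t_k − f(t_k)·(t_k − t_(k-1))/(f(t_k) − f(t_(k-1))).
f(t_0) = 32.820900, f(t_1) = -21.879100
t_2 = 2.970000 - (-21.879100)·(2.970000 - 7.970000)/(-21.879100 - (32.820900)) = 4.969918; f(t_2) = -5.999918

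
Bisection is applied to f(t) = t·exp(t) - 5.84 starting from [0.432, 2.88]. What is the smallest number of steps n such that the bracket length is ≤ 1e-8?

Initial width b − a = 2.88 − 0.432 = 2.448000.
After n steps the width is (b−a)/2^n; need (b−a)/2^n ≤ 1e-8.
So n ≥ log₂(2.448000/1e-8) = log₂(244800000.0000) ≈ 27.8670.
Hence n = 28.

28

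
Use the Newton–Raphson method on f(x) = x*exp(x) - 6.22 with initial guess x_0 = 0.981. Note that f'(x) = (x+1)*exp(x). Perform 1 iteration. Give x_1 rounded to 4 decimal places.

Newton update: x ← x − f(x)/f'(x).
x_0 = 0.981000: f = -3.603553, f' = 5.283569 → x_1 = 0.981000 - (-3.603553)/(5.283569) = 1.663030

1.6630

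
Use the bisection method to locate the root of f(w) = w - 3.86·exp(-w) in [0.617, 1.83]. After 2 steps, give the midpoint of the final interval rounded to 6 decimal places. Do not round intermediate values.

f(0.617000) = -1.465704, f(1.830000) = 1.210804 (opposite signs)
step 1: m = 1.223500, f(m) = 0.087893 > 0 → root in [0.617000, 1.223500]
step 2: m = 0.920250, f(m) = -0.617649 < 0 → root in [0.920250, 1.223500]
Midpoint of [0.920250, 1.223500] = 1.071875

1.071875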